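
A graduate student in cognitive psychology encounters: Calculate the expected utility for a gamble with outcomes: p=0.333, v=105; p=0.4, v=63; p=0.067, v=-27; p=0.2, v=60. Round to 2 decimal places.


EU = sum(p_i * v_i)
0.333 * 105 = 34.965
0.4 * 63 = 25.2
0.067 * -27 = -1.809
0.2 * 60 = 12.0
EU = 34.965 + 25.2 + -1.809 + 12.0
= 70.36


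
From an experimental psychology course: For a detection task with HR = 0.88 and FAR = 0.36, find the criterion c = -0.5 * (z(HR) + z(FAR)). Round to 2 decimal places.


c = -0.5 * (z(HR) + z(FAR))
z(0.88) = 1.175
z(0.36) = -0.3585
c = -0.5 * (1.175 + -0.3585)
= -0.5 * 0.8165
= -0.41


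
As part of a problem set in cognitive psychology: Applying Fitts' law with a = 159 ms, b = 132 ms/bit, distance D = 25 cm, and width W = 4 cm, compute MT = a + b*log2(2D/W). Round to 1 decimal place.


MT = 159 + 132 * log2(2*25/4)
2D/W = 12.5
log2(12.5) = 3.6439
MT = 159 + 132 * 3.6439
= 640.0 ms


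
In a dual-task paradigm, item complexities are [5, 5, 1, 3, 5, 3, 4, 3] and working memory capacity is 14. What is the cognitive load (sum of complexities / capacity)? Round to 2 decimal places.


Total complexity = 5 + 5 + 1 + 3 + 5 + 3 + 4 + 3 = 29
Load = total / capacity = 29 / 14
= 2.07


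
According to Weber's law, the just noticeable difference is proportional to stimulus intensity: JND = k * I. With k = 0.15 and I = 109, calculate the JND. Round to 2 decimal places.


JND = k * I
JND = 0.15 * 109
= 16.35


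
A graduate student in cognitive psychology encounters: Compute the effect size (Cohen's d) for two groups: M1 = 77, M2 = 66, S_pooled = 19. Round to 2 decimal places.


Cohen's d = (M1 - M2) / S_pooled
= (77 - 66) / 19
= 11 / 19
= 0.58


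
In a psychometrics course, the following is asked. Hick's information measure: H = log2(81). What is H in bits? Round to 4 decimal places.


H = log2(n)
H = log2(81)
= 6.3399


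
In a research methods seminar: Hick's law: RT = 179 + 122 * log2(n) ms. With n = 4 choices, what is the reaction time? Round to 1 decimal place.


RT = 179 + 122 * log2(4)
log2(4) = 2.0
RT = 179 + 122 * 2.0
= 179 + 244.0
= 423.0 ms


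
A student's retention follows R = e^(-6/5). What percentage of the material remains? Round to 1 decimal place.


R = e^(-t/S)
-t/S = -6/5 = -1.2
R = e^(-1.2) = 0.301194
Percentage = 0.301194 * 100
= 30.1


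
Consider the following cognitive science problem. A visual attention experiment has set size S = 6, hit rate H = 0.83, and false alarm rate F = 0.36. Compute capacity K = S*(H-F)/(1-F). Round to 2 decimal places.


K = S * (H - F) / (1 - F)
H - F = 0.47
1 - F = 0.64
K = 6 * 0.47 / 0.64
= 4.41


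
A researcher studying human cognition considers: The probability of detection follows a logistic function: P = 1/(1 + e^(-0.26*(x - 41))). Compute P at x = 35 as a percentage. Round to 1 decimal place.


P(x) = 1/(1 + e^(-0.26*(35 - 41)))
Exponent = -0.26 * -6 = 1.56
e^(1.56) = 4.758821
P = 1/(1 + 4.758821) = 0.173647
Percentage = 17.4


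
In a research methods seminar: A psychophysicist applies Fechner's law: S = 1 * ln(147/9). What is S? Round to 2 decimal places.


S = 1 * ln(147/9)
I/I0 = 16.333333
ln(16.333333) = 2.7932
S = 1 * 2.7932
= 2.79


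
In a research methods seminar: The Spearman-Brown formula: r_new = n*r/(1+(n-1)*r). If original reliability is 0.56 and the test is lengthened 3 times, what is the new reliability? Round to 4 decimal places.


r_new = n*r / (1 + (n-1)*r)
Numerator = 3 * 0.56 = 1.68
Denominator = 1 + 2 * 0.56 = 2.12
r_new = 1.68 / 2.12
= 0.7925


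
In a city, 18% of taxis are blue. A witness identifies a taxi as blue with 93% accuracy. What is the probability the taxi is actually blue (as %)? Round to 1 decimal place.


P(blue | says blue) = P(says blue | blue)*P(blue) / [P(says blue | blue)*P(blue) + P(says blue | not blue)*P(not blue)]
Numerator = 0.93 * 0.18 = 0.1674
False identification = 0.07 * 0.82 = 0.0574
P = 0.1674 / (0.1674 + 0.0574)
= 0.1674 / 0.2248
As percentage = 74.5


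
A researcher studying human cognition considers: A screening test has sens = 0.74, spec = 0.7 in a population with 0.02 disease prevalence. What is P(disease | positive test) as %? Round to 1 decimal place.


PPV = (sens * prev) / (sens * prev + (1-spec) * (1-prev))
Numerator = 0.74 * 0.02 = 0.0148
P(positive and no disease) = (1 - spec) * (1 - prev) = (1 - 0.7) * (1 - 0.02) = 0.294
Denominator = 0.0148 + 0.294 = 0.3088
PPV = 0.0148 / 0.3088 = 0.047927
As percentage = 4.8


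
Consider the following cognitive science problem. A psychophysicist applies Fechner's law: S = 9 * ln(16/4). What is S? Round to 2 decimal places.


S = 9 * ln(16/4)
I/I0 = 4.0
ln(4.0) = 1.3863
S = 9 * 1.3863
= 12.48


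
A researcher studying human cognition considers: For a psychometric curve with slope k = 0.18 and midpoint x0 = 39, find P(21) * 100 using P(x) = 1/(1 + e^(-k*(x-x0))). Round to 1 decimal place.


P(x) = 1/(1 + e^(-0.18*(21 - 39)))
Exponent = -0.18 * -18 = 3.24
e^(3.24) = 25.533722
P = 1/(1 + 25.533722) = 0.037688
Percentage = 3.8


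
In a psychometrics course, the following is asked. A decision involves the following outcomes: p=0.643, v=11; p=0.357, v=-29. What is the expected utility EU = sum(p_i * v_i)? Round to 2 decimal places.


EU = sum(p_i * v_i)
0.643 * 11 = 7.073
0.357 * -29 = -10.353
EU = 7.073 + -10.353
= -3.28


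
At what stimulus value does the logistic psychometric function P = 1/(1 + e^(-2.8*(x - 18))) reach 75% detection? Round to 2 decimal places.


At P = 0.75: 0.75 = 1/(1 + e^(-k*(x-x0)))
Solving: e^(-k*(x-x0)) = 1/3
x = x0 + ln(3)/k
ln(3) = 1.0986
x = 18 + 1.0986/2.8
= 18 + 0.3924
= 18.39


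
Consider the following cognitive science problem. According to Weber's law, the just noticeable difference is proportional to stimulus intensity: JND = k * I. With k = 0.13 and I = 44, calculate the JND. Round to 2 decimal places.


JND = k * I
JND = 0.13 * 44
= 5.72


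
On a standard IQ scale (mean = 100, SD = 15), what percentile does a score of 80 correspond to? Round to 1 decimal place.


z = (IQ - mean) / SD
z = (80 - 100) / 15 = -1.3333
Percentile = Phi(-1.3333) * 100
Phi(-1.3333) = 0.091217
= 9.1


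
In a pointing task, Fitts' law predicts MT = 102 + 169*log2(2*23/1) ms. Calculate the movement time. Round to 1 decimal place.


MT = 102 + 169 * log2(2*23/1)
2D/W = 46.0
log2(46.0) = 5.5236
MT = 102 + 169 * 5.5236
= 1035.5 ms


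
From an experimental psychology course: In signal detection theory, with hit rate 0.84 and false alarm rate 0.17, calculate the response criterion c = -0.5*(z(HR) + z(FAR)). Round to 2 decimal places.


c = -0.5 * (z(HR) + z(FAR))
z(0.84) = 0.9945
z(0.17) = -0.9542
c = -0.5 * (0.9945 + -0.9542)
= -0.5 * 0.0403
= -0.02


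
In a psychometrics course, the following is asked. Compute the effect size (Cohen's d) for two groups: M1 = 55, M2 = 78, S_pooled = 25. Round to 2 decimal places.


Cohen's d = (M1 - M2) / S_pooled
= (55 - 78) / 25
= -23 / 25
= -0.92


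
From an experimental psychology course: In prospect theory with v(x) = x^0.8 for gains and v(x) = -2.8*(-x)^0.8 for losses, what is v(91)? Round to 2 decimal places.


Since x = 91 >= 0, use v(x) = x^0.8
91^0.8 = 36.9176
v(91) = 36.92


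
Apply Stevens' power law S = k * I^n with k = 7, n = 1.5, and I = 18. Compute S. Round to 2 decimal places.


S = 7 * 18^1.5
18^1.5 = 76.3675
S = 7 * 76.3675
= 534.57


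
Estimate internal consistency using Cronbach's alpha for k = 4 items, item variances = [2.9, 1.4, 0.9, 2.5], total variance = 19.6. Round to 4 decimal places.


alpha = (k/(k-1)) * (1 - sum(s_i^2)/s_total^2)
sum(item variances) = 7.7
k/(k-1) = 4/3 = 1.333333
1 - 7.7/19.6 = 1 - 0.392857 = 0.607143
alpha = 1.333333 * 0.607143
= 0.8095


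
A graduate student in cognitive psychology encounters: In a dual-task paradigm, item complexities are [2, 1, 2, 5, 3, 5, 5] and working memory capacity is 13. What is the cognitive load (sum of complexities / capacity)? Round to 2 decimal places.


Total complexity = 2 + 1 + 2 + 5 + 3 + 5 + 5 = 23
Load = total / capacity = 23 / 13
= 1.77


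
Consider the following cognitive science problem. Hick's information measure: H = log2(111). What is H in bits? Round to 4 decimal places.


H = log2(n)
H = log2(111)
= 6.7944


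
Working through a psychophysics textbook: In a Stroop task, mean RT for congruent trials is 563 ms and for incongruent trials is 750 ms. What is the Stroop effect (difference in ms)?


Stroop effect = RT(incongruent) - RT(congruent)
= 750 - 563
= 187 ms


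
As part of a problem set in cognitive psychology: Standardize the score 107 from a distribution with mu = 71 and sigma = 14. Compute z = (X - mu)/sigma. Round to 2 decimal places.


z = (X - mu) / sigma
= (107 - 71) / 14
= 36 / 14
= 2.57


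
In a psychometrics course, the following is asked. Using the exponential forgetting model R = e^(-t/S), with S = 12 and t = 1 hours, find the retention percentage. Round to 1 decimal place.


R = e^(-t/S)
-t/S = -1/12 = -0.083333
R = e^(-0.083333) = 0.920045
Percentage = 0.920045 * 100
= 92.0


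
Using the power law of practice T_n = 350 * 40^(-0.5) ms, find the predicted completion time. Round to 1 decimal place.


T_n = 350 * 40^(-0.5)
40^(-0.5) = 0.158114
T_n = 350 * 0.158114
= 55.3 ms


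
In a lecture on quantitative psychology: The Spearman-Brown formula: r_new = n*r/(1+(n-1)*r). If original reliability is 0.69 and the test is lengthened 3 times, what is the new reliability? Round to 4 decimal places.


r_new = n*r / (1 + (n-1)*r)
Numerator = 3 * 0.69 = 2.07
Denominator = 1 + 2 * 0.69 = 2.38
r_new = 2.07 / 2.38
= 0.8697


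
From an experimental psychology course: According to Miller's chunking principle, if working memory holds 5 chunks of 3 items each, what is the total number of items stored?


Total items = chunks * items_per_chunk
= 5 * 3
= 15


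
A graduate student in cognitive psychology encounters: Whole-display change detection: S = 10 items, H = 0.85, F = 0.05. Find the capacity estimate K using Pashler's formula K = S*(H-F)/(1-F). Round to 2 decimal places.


K = S * (H - F) / (1 - F)
H - F = 0.8
1 - F = 0.95
K = 10 * 0.8 / 0.95
= 8.42


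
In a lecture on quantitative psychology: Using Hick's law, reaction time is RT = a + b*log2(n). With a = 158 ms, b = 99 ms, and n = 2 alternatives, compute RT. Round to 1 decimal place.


RT = 158 + 99 * log2(2)
log2(2) = 1.0
RT = 158 + 99 * 1.0
= 158 + 99.0
= 257.0 ms


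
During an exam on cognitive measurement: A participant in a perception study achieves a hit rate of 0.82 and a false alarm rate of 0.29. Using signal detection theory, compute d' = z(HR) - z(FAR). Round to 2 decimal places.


d' = z(HR) - z(FAR)
z(0.82) = 0.9154
z(0.29) = -0.5534
d' = 0.9154 - -0.5534
= 1.47


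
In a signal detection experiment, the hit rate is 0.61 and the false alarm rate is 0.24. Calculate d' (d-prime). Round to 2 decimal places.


d' = z(HR) - z(FAR)
z(0.61) = 0.2793
z(0.24) = -0.7063
d' = 0.2793 - -0.7063
= 0.99


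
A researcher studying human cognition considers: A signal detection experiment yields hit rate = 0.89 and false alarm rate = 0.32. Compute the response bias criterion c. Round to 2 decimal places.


c = -0.5 * (z(HR) + z(FAR))
z(0.89) = 1.2265
z(0.32) = -0.4677
c = -0.5 * (1.2265 + -0.4677)
= -0.5 * 0.7588
= -0.38


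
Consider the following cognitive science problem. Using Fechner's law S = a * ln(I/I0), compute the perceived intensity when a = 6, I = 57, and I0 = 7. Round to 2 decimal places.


S = 6 * ln(57/7)
I/I0 = 8.142857
ln(8.142857) = 2.0971
S = 6 * 2.0971
= 12.58


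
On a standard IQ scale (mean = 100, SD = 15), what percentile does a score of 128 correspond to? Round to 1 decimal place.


z = (IQ - mean) / SD
z = (128 - 100) / 15 = 1.8667
Percentile = Phi(1.8667) * 100
Phi(1.8667) = 0.969028
= 96.9


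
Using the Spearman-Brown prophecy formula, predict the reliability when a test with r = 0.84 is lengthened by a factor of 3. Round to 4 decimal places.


r_new = n*r / (1 + (n-1)*r)
Numerator = 3 * 0.84 = 2.52
Denominator = 1 + 2 * 0.84 = 2.68
r_new = 2.52 / 2.68
= 0.9403


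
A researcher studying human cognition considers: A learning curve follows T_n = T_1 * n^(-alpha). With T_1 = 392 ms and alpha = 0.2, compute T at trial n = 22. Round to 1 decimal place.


T_n = 392 * 22^(-0.2)
22^(-0.2) = 0.538909
T_n = 392 * 0.538909
= 211.3 ms


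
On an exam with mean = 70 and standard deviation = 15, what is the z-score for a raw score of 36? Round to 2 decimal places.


z = (X - mu) / sigma
= (36 - 70) / 15
= -34 / 15
= -2.27


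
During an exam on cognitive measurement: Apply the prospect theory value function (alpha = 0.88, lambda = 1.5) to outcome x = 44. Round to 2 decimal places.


Since x = 44 >= 0, use v(x) = x^0.88
44^0.88 = 27.9408
v(44) = 27.94


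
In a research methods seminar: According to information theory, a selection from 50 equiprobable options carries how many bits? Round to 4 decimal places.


H = log2(n)
H = log2(50)
= 5.6439


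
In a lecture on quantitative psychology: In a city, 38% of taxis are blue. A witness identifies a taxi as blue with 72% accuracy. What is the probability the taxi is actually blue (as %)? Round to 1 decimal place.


P(blue | says blue) = P(says blue | blue)*P(blue) / [P(says blue | blue)*P(blue) + P(says blue | not blue)*P(not blue)]
Numerator = 0.72 * 0.38 = 0.2736
False identification = 0.28 * 0.62 = 0.1736
P = 0.2736 / (0.2736 + 0.1736)
= 0.2736 / 0.4472
As percentage = 61.2


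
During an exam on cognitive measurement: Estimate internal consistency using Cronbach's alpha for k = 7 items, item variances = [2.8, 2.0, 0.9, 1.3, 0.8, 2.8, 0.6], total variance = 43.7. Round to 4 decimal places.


alpha = (k/(k-1)) * (1 - sum(s_i^2)/s_total^2)
sum(item variances) = 11.2
k/(k-1) = 7/6 = 1.166667
1 - 11.2/43.7 = 1 - 0.256293 = 0.743707
alpha = 1.166667 * 0.743707
= 0.8677


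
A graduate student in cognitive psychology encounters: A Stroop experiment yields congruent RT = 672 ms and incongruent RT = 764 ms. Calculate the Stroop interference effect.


Stroop effect = RT(incongruent) - RT(congruent)
= 764 - 672
= 92 ms


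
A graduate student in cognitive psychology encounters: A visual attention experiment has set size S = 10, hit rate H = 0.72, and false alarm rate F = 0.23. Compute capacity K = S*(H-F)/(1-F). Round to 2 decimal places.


K = S * (H - F) / (1 - F)
H - F = 0.49
1 - F = 0.77
K = 10 * 0.49 / 0.77
= 6.36


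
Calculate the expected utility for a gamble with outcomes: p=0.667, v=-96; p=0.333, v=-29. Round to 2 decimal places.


EU = sum(p_i * v_i)
0.667 * -96 = -64.032
0.333 * -29 = -9.657
EU = -64.032 + -9.657
= -73.69


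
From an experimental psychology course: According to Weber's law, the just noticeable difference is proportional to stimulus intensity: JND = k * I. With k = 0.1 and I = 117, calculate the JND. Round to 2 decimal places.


JND = k * I
JND = 0.1 * 117
= 11.70


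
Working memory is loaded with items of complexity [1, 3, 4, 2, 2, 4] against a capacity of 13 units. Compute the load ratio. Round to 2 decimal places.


Total complexity = 1 + 3 + 4 + 2 + 2 + 4 = 16
Load = total / capacity = 16 / 13
= 1.23


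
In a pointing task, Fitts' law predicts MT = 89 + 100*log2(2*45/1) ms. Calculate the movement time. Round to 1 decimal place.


MT = 89 + 100 * log2(2*45/1)
2D/W = 90.0
log2(90.0) = 6.4919
MT = 89 + 100 * 6.4919
= 738.2 ms


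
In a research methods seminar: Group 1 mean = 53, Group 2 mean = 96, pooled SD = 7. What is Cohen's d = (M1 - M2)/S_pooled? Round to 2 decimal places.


Cohen's d = (M1 - M2) / S_pooled
= (53 - 96) / 7
= -43 / 7
= -6.14


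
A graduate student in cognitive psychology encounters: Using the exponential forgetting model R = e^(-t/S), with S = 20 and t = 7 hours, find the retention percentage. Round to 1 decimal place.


R = e^(-t/S)
-t/S = -7/20 = -0.35
R = e^(-0.35) = 0.704688
Percentage = 0.704688 * 100
= 70.5


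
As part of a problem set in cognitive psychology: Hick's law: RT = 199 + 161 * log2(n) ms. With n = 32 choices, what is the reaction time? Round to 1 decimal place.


RT = 199 + 161 * log2(32)
log2(32) = 5.0
RT = 199 + 161 * 5.0
= 199 + 805.0
= 1004.0 ms


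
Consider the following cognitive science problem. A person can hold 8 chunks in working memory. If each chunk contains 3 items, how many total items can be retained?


Total items = chunks * items_per_chunk
= 8 * 3
= 24


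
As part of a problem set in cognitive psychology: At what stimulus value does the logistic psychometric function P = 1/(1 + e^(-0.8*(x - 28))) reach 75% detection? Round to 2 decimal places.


At P = 0.75: 0.75 = 1/(1 + e^(-k*(x-x0)))
Solving: e^(-k*(x-x0)) = 1/3
x = x0 + ln(3)/k
ln(3) = 1.0986
x = 28 + 1.0986/0.8
= 28 + 1.3732
= 29.37


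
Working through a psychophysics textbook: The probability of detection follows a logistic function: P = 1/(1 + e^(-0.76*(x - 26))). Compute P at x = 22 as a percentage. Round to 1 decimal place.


P(x) = 1/(1 + e^(-0.76*(22 - 26)))
Exponent = -0.76 * -4 = 3.04
e^(3.04) = 20.905243
P = 1/(1 + 20.905243) = 0.045651
Percentage = 4.6


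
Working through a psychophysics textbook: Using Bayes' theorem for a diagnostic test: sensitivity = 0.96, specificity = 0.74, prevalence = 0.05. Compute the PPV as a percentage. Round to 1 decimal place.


PPV = (sens * prev) / (sens * prev + (1-spec) * (1-prev))
Numerator = 0.96 * 0.05 = 0.048
P(positive and no disease) = (1 - spec) * (1 - prev) = (1 - 0.74) * (1 - 0.05) = 0.247
Denominator = 0.048 + 0.247 = 0.295
PPV = 0.048 / 0.295 = 0.162712
As percentage = 16.3


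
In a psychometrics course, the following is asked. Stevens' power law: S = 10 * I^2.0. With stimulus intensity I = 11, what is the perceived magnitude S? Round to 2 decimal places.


S = 10 * 11^2.0
11^2.0 = 121.0
S = 10 * 121.0
= 1210.00


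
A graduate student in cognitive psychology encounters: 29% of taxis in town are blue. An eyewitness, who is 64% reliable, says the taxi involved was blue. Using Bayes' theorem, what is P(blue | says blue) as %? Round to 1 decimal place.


P(blue | says blue) = P(says blue | blue)*P(blue) / [P(says blue | blue)*P(blue) + P(says blue | not blue)*P(not blue)]
Numerator = 0.64 * 0.29 = 0.1856
False identification = 0.36 * 0.71 = 0.2556
P = 0.1856 / (0.1856 + 0.2556)
= 0.1856 / 0.4412
As percentage = 42.1


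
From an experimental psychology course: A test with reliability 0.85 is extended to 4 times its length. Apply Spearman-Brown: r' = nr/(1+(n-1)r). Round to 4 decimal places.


r_new = n*r / (1 + (n-1)*r)
Numerator = 4 * 0.85 = 3.4
Denominator = 1 + 3 * 0.85 = 3.55
r_new = 3.4 / 3.55
= 0.9577


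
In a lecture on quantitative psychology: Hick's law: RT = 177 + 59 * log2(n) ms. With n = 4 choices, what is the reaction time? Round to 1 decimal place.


RT = 177 + 59 * log2(4)
log2(4) = 2.0
RT = 177 + 59 * 2.0
= 177 + 118.0
= 295.0 ms


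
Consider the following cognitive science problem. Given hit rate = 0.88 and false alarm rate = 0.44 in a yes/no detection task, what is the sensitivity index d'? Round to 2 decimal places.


d' = z(HR) - z(FAR)
z(0.88) = 1.175
z(0.44) = -0.151
d' = 1.175 - -0.151
= 1.33


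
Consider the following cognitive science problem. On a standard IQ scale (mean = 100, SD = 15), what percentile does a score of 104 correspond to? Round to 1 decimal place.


z = (IQ - mean) / SD
z = (104 - 100) / 15 = 0.2667
Percentile = Phi(0.2667) * 100
Phi(0.2667) = 0.60515
= 60.5


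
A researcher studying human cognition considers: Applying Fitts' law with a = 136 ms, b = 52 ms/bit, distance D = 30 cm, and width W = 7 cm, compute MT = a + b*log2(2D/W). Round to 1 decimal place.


MT = 136 + 52 * log2(2*30/7)
2D/W = 8.571429
log2(8.571429) = 3.0995
MT = 136 + 52 * 3.0995
= 297.2 ms


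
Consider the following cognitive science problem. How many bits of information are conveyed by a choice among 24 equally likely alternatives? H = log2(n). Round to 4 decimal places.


H = log2(n)
H = log2(24)
= 4.5850


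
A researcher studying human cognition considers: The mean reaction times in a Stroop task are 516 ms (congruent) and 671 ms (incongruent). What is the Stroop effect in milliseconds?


Stroop effect = RT(incongruent) - RT(congruent)
= 671 - 516
= 155 ms


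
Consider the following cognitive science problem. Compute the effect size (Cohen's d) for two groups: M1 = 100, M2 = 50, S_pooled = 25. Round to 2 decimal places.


Cohen's d = (M1 - M2) / S_pooled
= (100 - 50) / 25
= 50 / 25
= 2.00


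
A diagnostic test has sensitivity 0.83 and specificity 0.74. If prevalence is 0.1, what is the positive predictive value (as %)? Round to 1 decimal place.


PPV = (sens * prev) / (sens * prev + (1-spec) * (1-prev))
Numerator = 0.83 * 0.1 = 0.083
P(positive and no disease) = (1 - spec) * (1 - prev) = (1 - 0.74) * (1 - 0.1) = 0.234
Denominator = 0.083 + 0.234 = 0.317
PPV = 0.083 / 0.317 = 0.26183
As percentage = 26.2


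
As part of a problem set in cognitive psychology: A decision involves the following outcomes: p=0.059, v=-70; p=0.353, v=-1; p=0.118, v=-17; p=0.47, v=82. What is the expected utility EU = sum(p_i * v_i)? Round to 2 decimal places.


EU = sum(p_i * v_i)
0.059 * -70 = -4.13
0.353 * -1 = -0.353
0.118 * -17 = -2.006
0.47 * 82 = 38.54
EU = -4.13 + -0.353 + -2.006 + 38.54
= 32.05


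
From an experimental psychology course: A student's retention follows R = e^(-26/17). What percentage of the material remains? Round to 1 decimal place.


R = e^(-t/S)
-t/S = -26/17 = -1.529412
R = e^(-1.529412) = 0.216663
Percentage = 0.216663 * 100
= 21.7


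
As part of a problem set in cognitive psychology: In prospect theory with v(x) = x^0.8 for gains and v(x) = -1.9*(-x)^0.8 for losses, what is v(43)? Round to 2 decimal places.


Since x = 43 >= 0, use v(x) = x^0.8
43^0.8 = 20.2663
v(43) = 20.27


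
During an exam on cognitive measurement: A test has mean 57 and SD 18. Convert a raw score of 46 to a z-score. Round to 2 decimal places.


z = (X - mu) / sigma
= (46 - 57) / 18
= -11 / 18
= -0.61


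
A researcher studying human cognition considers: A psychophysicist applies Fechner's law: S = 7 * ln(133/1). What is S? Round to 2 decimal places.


S = 7 * ln(133/1)
I/I0 = 133.0
ln(133.0) = 4.8903
S = 7 * 4.8903
= 34.23


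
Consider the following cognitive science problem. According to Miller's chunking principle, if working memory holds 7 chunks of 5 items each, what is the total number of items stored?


Total items = chunks * items_per_chunk
= 7 * 5
= 35


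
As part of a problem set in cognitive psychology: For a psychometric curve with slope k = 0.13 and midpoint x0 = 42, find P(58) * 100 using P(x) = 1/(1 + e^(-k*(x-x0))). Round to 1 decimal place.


P(x) = 1/(1 + e^(-0.13*(58 - 42)))
Exponent = -0.13 * 16 = -2.08
e^(-2.08) = 0.12493
P = 1/(1 + 0.12493) = 0.888944
Percentage = 88.9


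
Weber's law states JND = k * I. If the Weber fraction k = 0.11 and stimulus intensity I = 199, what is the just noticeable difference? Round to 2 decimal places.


JND = k * I
JND = 0.11 * 199
= 21.89


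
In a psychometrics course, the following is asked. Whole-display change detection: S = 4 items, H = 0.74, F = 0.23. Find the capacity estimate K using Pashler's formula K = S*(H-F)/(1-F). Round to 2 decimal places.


K = S * (H - F) / (1 - F)
H - F = 0.51
1 - F = 0.77
K = 4 * 0.51 / 0.77
= 2.65


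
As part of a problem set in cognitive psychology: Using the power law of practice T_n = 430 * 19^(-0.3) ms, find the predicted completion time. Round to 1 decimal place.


T_n = 430 * 19^(-0.3)
19^(-0.3) = 0.413403
T_n = 430 * 0.413403
= 177.8 ms


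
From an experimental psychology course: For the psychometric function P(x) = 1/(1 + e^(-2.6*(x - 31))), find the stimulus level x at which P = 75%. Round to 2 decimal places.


At P = 0.75: 0.75 = 1/(1 + e^(-k*(x-x0)))
Solving: e^(-k*(x-x0)) = 1/3
x = x0 + ln(3)/k
ln(3) = 1.0986
x = 31 + 1.0986/2.6
= 31 + 0.4225
= 31.42


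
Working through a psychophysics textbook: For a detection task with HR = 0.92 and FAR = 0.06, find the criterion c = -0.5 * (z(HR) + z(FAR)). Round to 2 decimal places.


c = -0.5 * (z(HR) + z(FAR))
z(0.92) = 1.4051
z(0.06) = -1.5548
c = -0.5 * (1.4051 + -1.5548)
= -0.5 * -0.1497
= 0.07


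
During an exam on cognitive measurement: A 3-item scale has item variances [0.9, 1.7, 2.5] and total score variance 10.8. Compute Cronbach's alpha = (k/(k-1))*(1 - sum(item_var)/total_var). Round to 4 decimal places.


alpha = (k/(k-1)) * (1 - sum(s_i^2)/s_total^2)
sum(item variances) = 5.1
k/(k-1) = 3/2 = 1.5
1 - 5.1/10.8 = 1 - 0.472222 = 0.527778
alpha = 1.5 * 0.527778
= 0.7917


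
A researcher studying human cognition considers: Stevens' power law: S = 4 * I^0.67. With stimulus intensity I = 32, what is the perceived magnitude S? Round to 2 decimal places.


S = 4 * 32^0.67
32^0.67 = 10.1965
S = 4 * 10.1965
= 40.79


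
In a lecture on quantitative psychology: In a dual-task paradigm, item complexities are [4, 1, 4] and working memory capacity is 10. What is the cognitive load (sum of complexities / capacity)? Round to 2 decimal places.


Total complexity = 4 + 1 + 4 = 9
Load = total / capacity = 9 / 10
= 0.90


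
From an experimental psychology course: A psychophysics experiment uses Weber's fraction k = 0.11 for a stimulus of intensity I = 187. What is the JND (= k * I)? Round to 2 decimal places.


JND = k * I
JND = 0.11 * 187
= 20.57


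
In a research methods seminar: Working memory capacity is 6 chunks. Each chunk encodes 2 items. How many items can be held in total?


Total items = chunks * items_per_chunk
= 6 * 2
= 12


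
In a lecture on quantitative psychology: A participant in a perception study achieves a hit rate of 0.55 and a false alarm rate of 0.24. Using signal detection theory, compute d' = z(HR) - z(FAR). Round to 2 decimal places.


d' = z(HR) - z(FAR)
z(0.55) = 0.1257
z(0.24) = -0.7063
d' = 0.1257 - -0.7063
= 0.83


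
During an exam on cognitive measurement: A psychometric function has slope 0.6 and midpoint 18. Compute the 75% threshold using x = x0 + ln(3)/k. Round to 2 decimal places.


At P = 0.75: 0.75 = 1/(1 + e^(-k*(x-x0)))
Solving: e^(-k*(x-x0)) = 1/3
x = x0 + ln(3)/k
ln(3) = 1.0986
x = 18 + 1.0986/0.6
= 18 + 1.831
= 19.83


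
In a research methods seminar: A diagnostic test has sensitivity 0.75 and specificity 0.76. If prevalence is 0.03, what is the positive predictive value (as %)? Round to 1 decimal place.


PPV = (sens * prev) / (sens * prev + (1-spec) * (1-prev))
Numerator = 0.75 * 0.03 = 0.0225
P(positive and no disease) = (1 - spec) * (1 - prev) = (1 - 0.76) * (1 - 0.03) = 0.2328
Denominator = 0.0225 + 0.2328 = 0.2553
PPV = 0.0225 / 0.2553 = 0.088132
As percentage = 8.8


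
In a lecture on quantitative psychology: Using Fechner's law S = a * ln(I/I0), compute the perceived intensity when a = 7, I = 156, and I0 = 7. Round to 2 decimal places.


S = 7 * ln(156/7)
I/I0 = 22.285714
ln(22.285714) = 3.1039
S = 7 * 3.1039
= 21.73


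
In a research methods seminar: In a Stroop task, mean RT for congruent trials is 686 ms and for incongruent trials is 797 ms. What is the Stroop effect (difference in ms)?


Stroop effect = RT(incongruent) - RT(congruent)
= 797 - 686
= 111 ms


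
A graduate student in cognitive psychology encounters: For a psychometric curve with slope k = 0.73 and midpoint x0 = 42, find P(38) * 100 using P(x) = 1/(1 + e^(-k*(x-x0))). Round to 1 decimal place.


P(x) = 1/(1 + e^(-0.73*(38 - 42)))
Exponent = -0.73 * -4 = 2.92
e^(2.92) = 18.541287
P = 1/(1 + 18.541287) = 0.051174
Percentage = 5.1


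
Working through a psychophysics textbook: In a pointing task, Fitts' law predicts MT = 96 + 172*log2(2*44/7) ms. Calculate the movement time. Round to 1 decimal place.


MT = 96 + 172 * log2(2*44/7)
2D/W = 12.571429
log2(12.571429) = 3.6521
MT = 96 + 172 * 3.6521
= 724.2 ms


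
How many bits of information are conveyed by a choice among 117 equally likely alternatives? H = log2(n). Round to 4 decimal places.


H = log2(n)
H = log2(117)
= 6.8704


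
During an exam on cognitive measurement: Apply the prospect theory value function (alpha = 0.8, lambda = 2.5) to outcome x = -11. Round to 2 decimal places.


Since x = -11 < 0, use v(x) = -lambda*(-x)^alpha
(-x) = 11
11^0.8 = 6.8095
v(-11) = -2.5 * 6.8095
= -17.02


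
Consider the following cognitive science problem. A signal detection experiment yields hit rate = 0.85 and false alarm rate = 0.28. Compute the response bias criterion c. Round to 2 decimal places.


c = -0.5 * (z(HR) + z(FAR))
z(0.85) = 1.0364
z(0.28) = -0.5828
c = -0.5 * (1.0364 + -0.5828)
= -0.5 * 0.4536
= -0.23


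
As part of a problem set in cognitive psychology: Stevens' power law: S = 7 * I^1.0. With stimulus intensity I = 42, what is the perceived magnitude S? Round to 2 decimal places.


S = 7 * 42^1.0
42^1.0 = 42.0
S = 7 * 42.0
= 294.00


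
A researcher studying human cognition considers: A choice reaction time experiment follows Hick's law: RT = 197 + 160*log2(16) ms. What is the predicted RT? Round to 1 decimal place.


RT = 197 + 160 * log2(16)
log2(16) = 4.0
RT = 197 + 160 * 4.0
= 197 + 640.0
= 837.0 ms


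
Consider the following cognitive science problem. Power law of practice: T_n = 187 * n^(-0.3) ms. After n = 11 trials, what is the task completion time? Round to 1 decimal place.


T_n = 187 * 11^(-0.3)
11^(-0.3) = 0.48706
T_n = 187 * 0.48706
= 91.1 ms


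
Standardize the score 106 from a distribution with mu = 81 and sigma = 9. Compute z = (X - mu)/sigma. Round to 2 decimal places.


z = (X - mu) / sigma
= (106 - 81) / 9
= 25 / 9
= 2.78


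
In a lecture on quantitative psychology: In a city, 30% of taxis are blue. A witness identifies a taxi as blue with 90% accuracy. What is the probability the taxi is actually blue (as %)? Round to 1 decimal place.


P(blue | says blue) = P(says blue | blue)*P(blue) / [P(says blue | blue)*P(blue) + P(says blue | not blue)*P(not blue)]
Numerator = 0.9 * 0.3 = 0.27
False identification = 0.1 * 0.7 = 0.07
P = 0.27 / (0.27 + 0.07)
= 0.27 / 0.34
As percentage = 79.4


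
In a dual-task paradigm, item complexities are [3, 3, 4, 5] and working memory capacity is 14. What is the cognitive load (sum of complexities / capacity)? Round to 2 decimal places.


Total complexity = 3 + 3 + 4 + 5 = 15
Load = total / capacity = 15 / 14
= 1.07


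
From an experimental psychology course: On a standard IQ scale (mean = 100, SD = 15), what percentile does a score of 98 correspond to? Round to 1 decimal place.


z = (IQ - mean) / SD
z = (98 - 100) / 15 = -0.1333
Percentile = Phi(-0.1333) * 100
Phi(-0.1333) = 0.446978
= 44.7


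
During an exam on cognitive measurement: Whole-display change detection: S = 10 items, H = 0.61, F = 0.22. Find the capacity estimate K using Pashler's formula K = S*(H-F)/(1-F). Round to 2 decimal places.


K = S * (H - F) / (1 - F)
H - F = 0.39
1 - F = 0.78
K = 10 * 0.39 / 0.78
= 5.00


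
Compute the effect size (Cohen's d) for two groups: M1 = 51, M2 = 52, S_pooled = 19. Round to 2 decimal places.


Cohen's d = (M1 - M2) / S_pooled
= (51 - 52) / 19
= -1 / 19
= -0.05


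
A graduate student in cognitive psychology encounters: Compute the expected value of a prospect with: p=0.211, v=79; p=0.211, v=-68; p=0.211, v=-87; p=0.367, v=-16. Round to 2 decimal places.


EU = sum(p_i * v_i)
0.211 * 79 = 16.669
0.211 * -68 = -14.348
0.211 * -87 = -18.357
0.367 * -16 = -5.872
EU = 16.669 + -14.348 + -18.357 + -5.872
= -21.91


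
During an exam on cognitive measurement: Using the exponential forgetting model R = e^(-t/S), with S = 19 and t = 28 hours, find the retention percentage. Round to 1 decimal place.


R = e^(-t/S)
-t/S = -28/19 = -1.473684
R = e^(-1.473684) = 0.22908
Percentage = 0.22908 * 100
= 22.9


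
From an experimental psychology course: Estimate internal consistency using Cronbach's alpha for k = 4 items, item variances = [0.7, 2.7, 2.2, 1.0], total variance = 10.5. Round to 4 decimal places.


alpha = (k/(k-1)) * (1 - sum(s_i^2)/s_total^2)
sum(item variances) = 6.6
k/(k-1) = 4/3 = 1.333333
1 - 6.6/10.5 = 1 - 0.628571 = 0.371429
alpha = 1.333333 * 0.371429
= 0.4952


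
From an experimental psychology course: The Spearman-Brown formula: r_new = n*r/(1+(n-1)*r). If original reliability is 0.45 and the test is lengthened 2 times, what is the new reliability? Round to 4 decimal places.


r_new = n*r / (1 + (n-1)*r)
Numerator = 2 * 0.45 = 0.9
Denominator = 1 + 1 * 0.45 = 1.45
r_new = 0.9 / 1.45
= 0.6207


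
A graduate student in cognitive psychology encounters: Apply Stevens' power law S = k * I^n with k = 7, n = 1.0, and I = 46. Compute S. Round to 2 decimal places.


S = 7 * 46^1.0
46^1.0 = 46.0
S = 7 * 46.0
= 322.00


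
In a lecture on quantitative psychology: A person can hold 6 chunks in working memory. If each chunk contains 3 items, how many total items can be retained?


Total items = chunks * items_per_chunk
= 6 * 3
= 18


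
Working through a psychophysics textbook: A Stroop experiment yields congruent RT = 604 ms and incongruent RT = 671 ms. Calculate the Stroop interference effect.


Stroop effect = RT(incongruent) - RT(congruent)
= 671 - 604
= 67 ms


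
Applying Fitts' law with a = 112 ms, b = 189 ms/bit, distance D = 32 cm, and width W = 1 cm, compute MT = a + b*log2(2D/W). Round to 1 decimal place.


MT = 112 + 189 * log2(2*32/1)
2D/W = 64.0
log2(64.0) = 6.0
MT = 112 + 189 * 6.0
= 1246.0 ms


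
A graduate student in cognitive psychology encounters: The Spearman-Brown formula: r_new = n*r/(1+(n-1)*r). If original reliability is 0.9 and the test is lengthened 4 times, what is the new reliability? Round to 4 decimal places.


r_new = n*r / (1 + (n-1)*r)
Numerator = 4 * 0.9 = 3.6
Denominator = 1 + 3 * 0.9 = 3.7
r_new = 3.6 / 3.7
= 0.9730


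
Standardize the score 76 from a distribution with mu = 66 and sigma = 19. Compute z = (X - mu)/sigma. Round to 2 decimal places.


z = (X - mu) / sigma
= (76 - 66) / 19
= 10 / 19
= 0.53


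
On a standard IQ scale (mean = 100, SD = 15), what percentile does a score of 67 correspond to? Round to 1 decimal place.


z = (IQ - mean) / SD
z = (67 - 100) / 15 = -2.2
Percentile = Phi(-2.2) * 100
Phi(-2.2) = 0.013903
= 1.4


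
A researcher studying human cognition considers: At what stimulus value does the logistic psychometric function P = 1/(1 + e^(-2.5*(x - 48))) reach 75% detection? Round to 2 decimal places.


At P = 0.75: 0.75 = 1/(1 + e^(-k*(x-x0)))
Solving: e^(-k*(x-x0)) = 1/3
x = x0 + ln(3)/k
ln(3) = 1.0986
x = 48 + 1.0986/2.5
= 48 + 0.4394
= 48.44


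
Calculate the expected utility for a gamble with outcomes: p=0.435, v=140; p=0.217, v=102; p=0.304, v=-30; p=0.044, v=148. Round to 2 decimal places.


EU = sum(p_i * v_i)
0.435 * 140 = 60.9
0.217 * 102 = 22.134
0.304 * -30 = -9.12
0.044 * 148 = 6.512
EU = 60.9 + 22.134 + -9.12 + 6.512
= 80.43


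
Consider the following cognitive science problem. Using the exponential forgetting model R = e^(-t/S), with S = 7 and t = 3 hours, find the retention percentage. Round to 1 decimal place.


R = e^(-t/S)
-t/S = -3/7 = -0.428571
R = e^(-0.428571) = 0.651439
Percentage = 0.651439 * 100
= 65.1


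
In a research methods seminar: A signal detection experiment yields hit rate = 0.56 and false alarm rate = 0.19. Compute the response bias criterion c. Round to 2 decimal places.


c = -0.5 * (z(HR) + z(FAR))
z(0.56) = 0.151
z(0.19) = -0.8779
c = -0.5 * (0.151 + -0.8779)
= -0.5 * -0.7269
= 0.36


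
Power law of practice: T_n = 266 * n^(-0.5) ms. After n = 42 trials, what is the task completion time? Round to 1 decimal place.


T_n = 266 * 42^(-0.5)
42^(-0.5) = 0.154303
T_n = 266 * 0.154303
= 41.0 ms


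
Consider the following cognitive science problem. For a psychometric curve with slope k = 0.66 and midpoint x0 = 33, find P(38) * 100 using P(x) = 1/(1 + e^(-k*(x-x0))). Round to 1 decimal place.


P(x) = 1/(1 + e^(-0.66*(38 - 33)))
Exponent = -0.66 * 5 = -3.3
e^(-3.3) = 0.036883
P = 1/(1 + 0.036883) = 0.964429
Percentage = 96.4


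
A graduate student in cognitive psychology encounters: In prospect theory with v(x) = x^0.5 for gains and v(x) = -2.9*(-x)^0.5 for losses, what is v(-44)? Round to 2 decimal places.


Since x = -44 < 0, use v(x) = -lambda*(-x)^alpha
(-x) = 44
44^0.5 = 6.6332
v(-44) = -2.9 * 6.6332
= -19.24


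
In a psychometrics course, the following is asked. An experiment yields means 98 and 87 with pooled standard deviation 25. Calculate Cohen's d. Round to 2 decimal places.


Cohen's d = (M1 - M2) / S_pooled
= (98 - 87) / 25
= 11 / 25
= 0.44


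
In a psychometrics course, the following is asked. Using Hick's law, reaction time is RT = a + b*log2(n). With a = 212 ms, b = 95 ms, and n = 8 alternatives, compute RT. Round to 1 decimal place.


RT = 212 + 95 * log2(8)
log2(8) = 3.0
RT = 212 + 95 * 3.0
= 212 + 285.0
= 497.0 ms


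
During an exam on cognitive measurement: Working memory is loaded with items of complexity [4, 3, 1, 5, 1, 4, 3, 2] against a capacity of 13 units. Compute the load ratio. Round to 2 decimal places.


Total complexity = 4 + 3 + 1 + 5 + 1 + 4 + 3 + 2 = 23
Load = total / capacity = 23 / 13
= 1.77


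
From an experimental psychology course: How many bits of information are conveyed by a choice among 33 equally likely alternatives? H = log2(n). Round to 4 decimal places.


H = log2(n)
H = log2(33)
= 5.0444


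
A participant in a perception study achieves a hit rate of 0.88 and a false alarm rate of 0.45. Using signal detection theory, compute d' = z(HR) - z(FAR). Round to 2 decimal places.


d' = z(HR) - z(FAR)
z(0.88) = 1.175
z(0.45) = -0.1257
d' = 1.175 - -0.1257
= 1.30


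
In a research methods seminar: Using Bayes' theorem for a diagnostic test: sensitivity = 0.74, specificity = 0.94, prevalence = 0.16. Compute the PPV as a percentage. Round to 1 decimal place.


PPV = (sens * prev) / (sens * prev + (1-spec) * (1-prev))
Numerator = 0.74 * 0.16 = 0.1184
P(positive and no disease) = (1 - spec) * (1 - prev) = (1 - 0.94) * (1 - 0.16) = 0.0504
Denominator = 0.1184 + 0.0504 = 0.1688
PPV = 0.1184 / 0.1688 = 0.701422
As percentage = 70.1


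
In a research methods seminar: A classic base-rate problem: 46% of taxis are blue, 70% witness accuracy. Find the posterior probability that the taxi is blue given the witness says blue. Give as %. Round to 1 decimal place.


P(blue | says blue) = P(says blue | blue)*P(blue) / [P(says blue | blue)*P(blue) + P(says blue | not blue)*P(not blue)]
Numerator = 0.7 * 0.46 = 0.322
False identification = 0.3 * 0.54 = 0.162
P = 0.322 / (0.322 + 0.162)
= 0.322 / 0.484
As percentage = 66.5


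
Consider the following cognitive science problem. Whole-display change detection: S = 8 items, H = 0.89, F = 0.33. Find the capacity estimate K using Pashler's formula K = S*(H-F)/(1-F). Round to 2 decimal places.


K = S * (H - F) / (1 - F)
H - F = 0.56
1 - F = 0.67
K = 8 * 0.56 / 0.67
= 6.69


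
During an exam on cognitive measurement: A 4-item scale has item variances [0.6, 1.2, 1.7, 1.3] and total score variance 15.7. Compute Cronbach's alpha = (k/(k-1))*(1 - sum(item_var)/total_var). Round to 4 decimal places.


alpha = (k/(k-1)) * (1 - sum(s_i^2)/s_total^2)
sum(item variances) = 4.8
k/(k-1) = 4/3 = 1.333333
1 - 4.8/15.7 = 1 - 0.305732 = 0.694268
alpha = 1.333333 * 0.694268
= 0.9257


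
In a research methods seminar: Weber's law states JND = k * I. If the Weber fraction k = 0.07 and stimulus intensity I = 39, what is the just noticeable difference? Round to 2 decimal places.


JND = k * I
JND = 0.07 * 39
= 2.73
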